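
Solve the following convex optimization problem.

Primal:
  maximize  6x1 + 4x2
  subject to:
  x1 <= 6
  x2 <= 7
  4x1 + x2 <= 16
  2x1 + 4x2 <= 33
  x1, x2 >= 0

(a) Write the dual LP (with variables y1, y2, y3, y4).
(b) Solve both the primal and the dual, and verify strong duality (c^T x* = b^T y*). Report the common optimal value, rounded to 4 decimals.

The standard primal-dual pair for 'max c^T x s.t. A x <= b, x >= 0' is:
  Dual:  min b^T y  s.t.  A^T y >= c,  y >= 0.

So the dual LP is:
  minimize  6y1 + 7y2 + 16y3 + 33y4
  subject to:
    y1 + 4y3 + 2y4 >= 6
    y2 + y3 + 4y4 >= 4
    y1, y2, y3, y4 >= 0

Solving the primal: x* = (2.25, 7).
  primal value c^T x* = 41.5.
Solving the dual: y* = (0, 2.5, 1.5, 0).
  dual value b^T y* = 41.5.
Strong duality: c^T x* = b^T y*. Confirmed.

41.5


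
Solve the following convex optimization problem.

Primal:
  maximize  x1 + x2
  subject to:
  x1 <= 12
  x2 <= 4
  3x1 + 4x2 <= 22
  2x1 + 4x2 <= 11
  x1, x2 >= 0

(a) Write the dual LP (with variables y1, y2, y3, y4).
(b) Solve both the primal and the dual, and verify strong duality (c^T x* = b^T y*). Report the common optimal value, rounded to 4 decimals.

The standard primal-dual pair for 'max c^T x s.t. A x <= b, x >= 0' is:
  Dual:  min b^T y  s.t.  A^T y >= c,  y >= 0.

So the dual LP is:
  minimize  12y1 + 4y2 + 22y3 + 11y4
  subject to:
    y1 + 3y3 + 2y4 >= 1
    y2 + 4y3 + 4y4 >= 1
    y1, y2, y3, y4 >= 0

Solving the primal: x* = (5.5, 0).
  primal value c^T x* = 5.5.
Solving the dual: y* = (0, 0, 0, 0.5).
  dual value b^T y* = 5.5.
Strong duality: c^T x* = b^T y*. Confirmed.

5.5


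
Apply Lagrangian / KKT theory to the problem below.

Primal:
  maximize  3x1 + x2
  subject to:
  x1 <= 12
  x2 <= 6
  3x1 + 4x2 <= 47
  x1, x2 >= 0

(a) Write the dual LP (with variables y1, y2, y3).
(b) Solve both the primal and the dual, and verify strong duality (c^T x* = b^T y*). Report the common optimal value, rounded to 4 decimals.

The standard primal-dual pair for 'max c^T x s.t. A x <= b, x >= 0' is:
  Dual:  min b^T y  s.t.  A^T y >= c,  y >= 0.

So the dual LP is:
  minimize  12y1 + 6y2 + 47y3
  subject to:
    y1 + 3y3 >= 3
    y2 + 4y3 >= 1
    y1, y2, y3 >= 0

Solving the primal: x* = (12, 2.75).
  primal value c^T x* = 38.75.
Solving the dual: y* = (2.25, 0, 0.25).
  dual value b^T y* = 38.75.
Strong duality: c^T x* = b^T y*. Confirmed.

38.75


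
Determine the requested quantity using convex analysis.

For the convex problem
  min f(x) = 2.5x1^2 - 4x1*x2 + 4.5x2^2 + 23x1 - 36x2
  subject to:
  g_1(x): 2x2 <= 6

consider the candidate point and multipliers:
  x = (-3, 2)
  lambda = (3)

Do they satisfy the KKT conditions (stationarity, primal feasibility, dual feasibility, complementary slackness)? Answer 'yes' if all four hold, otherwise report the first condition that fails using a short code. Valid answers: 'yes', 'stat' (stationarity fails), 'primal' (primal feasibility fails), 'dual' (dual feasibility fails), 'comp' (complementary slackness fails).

Gradient of f: grad f(x) = Q x + c = (0, -6)
Constraint values g_i(x) = a_i^T x - b_i:
  g_1((-3, 2)) = -2
Stationarity residual: grad f(x) + sum_i lambda_i a_i = (0, 0)
  -> stationarity OK
Primal feasibility (all g_i <= 0): OK
Dual feasibility (all lambda_i >= 0): OK
Complementary slackness (lambda_i * g_i(x) = 0 for all i): FAILS

Verdict: the first failing condition is complementary_slackness -> comp.

comp


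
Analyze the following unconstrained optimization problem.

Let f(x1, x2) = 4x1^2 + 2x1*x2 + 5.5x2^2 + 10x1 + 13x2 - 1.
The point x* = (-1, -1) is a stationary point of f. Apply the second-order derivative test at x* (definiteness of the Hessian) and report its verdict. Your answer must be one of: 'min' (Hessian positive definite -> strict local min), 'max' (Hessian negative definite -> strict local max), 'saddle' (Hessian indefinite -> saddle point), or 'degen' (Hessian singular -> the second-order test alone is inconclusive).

Compute the Hessian H = grad^2 f:
  H = [[8, 2], [2, 11]]
Verify stationarity: grad f(x*) = H x* + g = (0, 0).
Eigenvalues of H: 7, 12.
Both eigenvalues > 0, so H is positive definite -> x* is a strict local min.

min


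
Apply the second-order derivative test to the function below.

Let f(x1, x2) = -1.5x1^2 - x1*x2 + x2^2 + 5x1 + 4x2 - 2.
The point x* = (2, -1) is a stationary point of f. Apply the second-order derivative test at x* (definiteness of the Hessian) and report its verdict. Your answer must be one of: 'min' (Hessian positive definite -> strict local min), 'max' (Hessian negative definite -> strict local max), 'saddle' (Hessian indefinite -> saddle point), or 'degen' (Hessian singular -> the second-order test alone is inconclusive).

Compute the Hessian H = grad^2 f:
  H = [[-3, -1], [-1, 2]]
Verify stationarity: grad f(x*) = H x* + g = (0, 0).
Eigenvalues of H: -3.1926, 2.1926.
Eigenvalues have mixed signs, so H is indefinite -> x* is a saddle point.

saddle


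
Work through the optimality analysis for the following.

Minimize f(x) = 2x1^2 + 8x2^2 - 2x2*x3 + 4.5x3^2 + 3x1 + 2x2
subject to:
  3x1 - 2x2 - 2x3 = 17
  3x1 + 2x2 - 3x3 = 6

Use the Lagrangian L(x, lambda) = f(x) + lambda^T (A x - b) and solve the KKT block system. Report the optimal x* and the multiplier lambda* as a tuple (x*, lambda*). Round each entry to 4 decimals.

Form the Lagrangian:
  L(x, lambda) = (1/2) x^T Q x + c^T x + lambda^T (A x - b)
Stationarity (grad_x L = 0): Q x + c + A^T lambda = 0.
Primal feasibility: A x = b.

This gives the KKT block system:
  [ Q   A^T ] [ x     ]   [-c ]
  [ A    0  ] [ lambda ] = [ b ]

Solving the linear system:
  x*      = (3.1061, -2.9682, -0.8726)
  lambda* = (-13.5071, 8.3656)
  f(x*)   = 91.4045

x* = (3.1061, -2.9682, -0.8726), lambda* = (-13.5071, 8.3656)


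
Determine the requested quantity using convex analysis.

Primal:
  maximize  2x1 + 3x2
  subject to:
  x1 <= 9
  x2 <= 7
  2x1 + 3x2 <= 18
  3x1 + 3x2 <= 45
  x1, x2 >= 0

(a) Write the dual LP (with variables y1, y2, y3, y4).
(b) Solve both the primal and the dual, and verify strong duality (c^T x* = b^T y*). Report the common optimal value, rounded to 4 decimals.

The standard primal-dual pair for 'max c^T x s.t. A x <= b, x >= 0' is:
  Dual:  min b^T y  s.t.  A^T y >= c,  y >= 0.

So the dual LP is:
  minimize  9y1 + 7y2 + 18y3 + 45y4
  subject to:
    y1 + 2y3 + 3y4 >= 2
    y2 + 3y3 + 3y4 >= 3
    y1, y2, y3, y4 >= 0

Solving the primal: x* = (0, 6).
  primal value c^T x* = 18.
Solving the dual: y* = (0, 0, 1, 0).
  dual value b^T y* = 18.
Strong duality: c^T x* = b^T y*. Confirmed.

18


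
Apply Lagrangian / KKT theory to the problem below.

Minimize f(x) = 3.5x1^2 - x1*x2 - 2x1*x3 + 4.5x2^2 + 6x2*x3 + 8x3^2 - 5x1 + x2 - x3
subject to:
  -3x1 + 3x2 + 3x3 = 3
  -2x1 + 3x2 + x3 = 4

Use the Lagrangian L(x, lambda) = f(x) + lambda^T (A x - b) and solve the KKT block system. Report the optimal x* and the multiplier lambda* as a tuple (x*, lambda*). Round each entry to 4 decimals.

Form the Lagrangian:
  L(x, lambda) = (1/2) x^T Q x + c^T x + lambda^T (A x - b)
Stationarity (grad_x L = 0): Q x + c + A^T lambda = 0.
Primal feasibility: A x = b.

This gives the KKT block system:
  [ Q   A^T ] [ x     ]   [-c ]
  [ A    0  ] [ lambda ] = [ b ]

Solving the linear system:
  x*      = (-0.0189, 1.4906, -0.5094)
  lambda* = (1.9811, -5.7736)
  f(x*)   = 9.6226

x* = (-0.0189, 1.4906, -0.5094), lambda* = (1.9811, -5.7736)


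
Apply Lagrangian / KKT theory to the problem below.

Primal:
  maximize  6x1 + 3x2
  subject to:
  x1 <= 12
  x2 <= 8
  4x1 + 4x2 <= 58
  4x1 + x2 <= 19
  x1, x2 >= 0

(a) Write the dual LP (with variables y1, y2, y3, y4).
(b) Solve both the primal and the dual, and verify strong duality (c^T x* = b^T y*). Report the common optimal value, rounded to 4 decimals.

The standard primal-dual pair for 'max c^T x s.t. A x <= b, x >= 0' is:
  Dual:  min b^T y  s.t.  A^T y >= c,  y >= 0.

So the dual LP is:
  minimize  12y1 + 8y2 + 58y3 + 19y4
  subject to:
    y1 + 4y3 + 4y4 >= 6
    y2 + 4y3 + y4 >= 3
    y1, y2, y3, y4 >= 0

Solving the primal: x* = (2.75, 8).
  primal value c^T x* = 40.5.
Solving the dual: y* = (0, 1.5, 0, 1.5).
  dual value b^T y* = 40.5.
Strong duality: c^T x* = b^T y*. Confirmed.

40.5


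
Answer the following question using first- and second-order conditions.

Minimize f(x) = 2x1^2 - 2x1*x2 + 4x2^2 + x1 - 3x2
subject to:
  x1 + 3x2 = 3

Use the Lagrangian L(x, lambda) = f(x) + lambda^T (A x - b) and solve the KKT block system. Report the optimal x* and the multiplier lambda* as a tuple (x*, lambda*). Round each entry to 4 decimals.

Form the Lagrangian:
  L(x, lambda) = (1/2) x^T Q x + c^T x + lambda^T (A x - b)
Stationarity (grad_x L = 0): Q x + c + A^T lambda = 0.
Primal feasibility: A x = b.

This gives the KKT block system:
  [ Q   A^T ] [ x     ]   [-c ]
  [ A    0  ] [ lambda ] = [ b ]

Solving the linear system:
  x*      = (0.4286, 0.8571)
  lambda* = (-1)
  f(x*)   = 0.4286

x* = (0.4286, 0.8571), lambda* = (-1)


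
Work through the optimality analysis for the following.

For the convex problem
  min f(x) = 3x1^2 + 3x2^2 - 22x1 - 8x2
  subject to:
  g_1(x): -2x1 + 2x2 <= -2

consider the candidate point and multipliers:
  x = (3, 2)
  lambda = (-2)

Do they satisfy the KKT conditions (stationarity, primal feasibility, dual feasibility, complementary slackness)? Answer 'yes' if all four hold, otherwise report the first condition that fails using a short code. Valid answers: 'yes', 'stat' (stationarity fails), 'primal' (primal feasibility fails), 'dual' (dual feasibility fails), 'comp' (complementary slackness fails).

Gradient of f: grad f(x) = Q x + c = (-4, 4)
Constraint values g_i(x) = a_i^T x - b_i:
  g_1((3, 2)) = 0
Stationarity residual: grad f(x) + sum_i lambda_i a_i = (0, 0)
  -> stationarity OK
Primal feasibility (all g_i <= 0): OK
Dual feasibility (all lambda_i >= 0): FAILS
Complementary slackness (lambda_i * g_i(x) = 0 for all i): OK

Verdict: the first failing condition is dual_feasibility -> dual.

dual


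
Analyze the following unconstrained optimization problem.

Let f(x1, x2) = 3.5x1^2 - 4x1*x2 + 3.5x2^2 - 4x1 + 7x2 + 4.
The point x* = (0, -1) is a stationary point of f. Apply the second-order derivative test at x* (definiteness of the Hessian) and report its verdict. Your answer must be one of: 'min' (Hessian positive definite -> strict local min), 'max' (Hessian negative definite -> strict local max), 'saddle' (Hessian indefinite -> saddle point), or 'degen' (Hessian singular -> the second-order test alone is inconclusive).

Compute the Hessian H = grad^2 f:
  H = [[7, -4], [-4, 7]]
Verify stationarity: grad f(x*) = H x* + g = (0, 0).
Eigenvalues of H: 3, 11.
Both eigenvalues > 0, so H is positive definite -> x* is a strict local min.

min


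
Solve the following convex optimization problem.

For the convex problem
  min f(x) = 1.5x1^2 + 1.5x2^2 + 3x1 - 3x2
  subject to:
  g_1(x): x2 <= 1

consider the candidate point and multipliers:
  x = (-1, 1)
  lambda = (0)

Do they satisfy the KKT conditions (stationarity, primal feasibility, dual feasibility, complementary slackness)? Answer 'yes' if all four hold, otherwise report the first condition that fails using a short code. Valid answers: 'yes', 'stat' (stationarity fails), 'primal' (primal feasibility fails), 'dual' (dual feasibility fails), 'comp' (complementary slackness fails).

Gradient of f: grad f(x) = Q x + c = (0, 0)
Constraint values g_i(x) = a_i^T x - b_i:
  g_1((-1, 1)) = 0
Stationarity residual: grad f(x) + sum_i lambda_i a_i = (0, 0)
  -> stationarity OK
Primal feasibility (all g_i <= 0): OK
Dual feasibility (all lambda_i >= 0): OK
Complementary slackness (lambda_i * g_i(x) = 0 for all i): OK

Verdict: yes, KKT holds.

yes


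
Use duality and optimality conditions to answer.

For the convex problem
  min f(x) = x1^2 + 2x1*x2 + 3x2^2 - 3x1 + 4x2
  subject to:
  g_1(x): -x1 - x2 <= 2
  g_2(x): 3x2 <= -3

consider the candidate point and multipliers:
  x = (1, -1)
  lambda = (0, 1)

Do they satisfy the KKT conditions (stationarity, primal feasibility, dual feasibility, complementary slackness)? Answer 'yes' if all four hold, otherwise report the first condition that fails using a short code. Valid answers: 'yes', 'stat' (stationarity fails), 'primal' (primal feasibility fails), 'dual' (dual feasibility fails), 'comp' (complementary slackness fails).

Gradient of f: grad f(x) = Q x + c = (-3, 0)
Constraint values g_i(x) = a_i^T x - b_i:
  g_1((1, -1)) = -2
  g_2((1, -1)) = 0
Stationarity residual: grad f(x) + sum_i lambda_i a_i = (-3, 3)
  -> stationarity FAILS
Primal feasibility (all g_i <= 0): OK
Dual feasibility (all lambda_i >= 0): OK
Complementary slackness (lambda_i * g_i(x) = 0 for all i): OK

Verdict: the first failing condition is stationarity -> stat.

stat


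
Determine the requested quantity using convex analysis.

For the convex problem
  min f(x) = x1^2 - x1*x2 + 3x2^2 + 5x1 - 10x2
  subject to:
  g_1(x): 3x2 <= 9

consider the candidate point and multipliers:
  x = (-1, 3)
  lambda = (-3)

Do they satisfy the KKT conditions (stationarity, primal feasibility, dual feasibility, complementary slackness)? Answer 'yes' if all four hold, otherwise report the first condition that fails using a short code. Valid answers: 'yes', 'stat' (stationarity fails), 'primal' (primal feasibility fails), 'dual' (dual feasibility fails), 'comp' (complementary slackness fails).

Gradient of f: grad f(x) = Q x + c = (0, 9)
Constraint values g_i(x) = a_i^T x - b_i:
  g_1((-1, 3)) = 0
Stationarity residual: grad f(x) + sum_i lambda_i a_i = (0, 0)
  -> stationarity OK
Primal feasibility (all g_i <= 0): OK
Dual feasibility (all lambda_i >= 0): FAILS
Complementary slackness (lambda_i * g_i(x) = 0 for all i): OK

Verdict: the first failing condition is dual_feasibility -> dual.

dual


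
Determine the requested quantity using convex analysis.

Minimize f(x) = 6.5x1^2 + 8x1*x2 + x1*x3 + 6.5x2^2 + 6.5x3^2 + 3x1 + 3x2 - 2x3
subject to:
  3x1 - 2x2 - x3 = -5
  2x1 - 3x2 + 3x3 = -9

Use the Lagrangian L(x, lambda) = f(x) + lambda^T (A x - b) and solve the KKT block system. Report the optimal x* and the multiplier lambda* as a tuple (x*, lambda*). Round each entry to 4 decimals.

Form the Lagrangian:
  L(x, lambda) = (1/2) x^T Q x + c^T x + lambda^T (A x - b)
Stationarity (grad_x L = 0): Q x + c + A^T lambda = 0.
Primal feasibility: A x = b.

This gives the KKT block system:
  [ Q   A^T ] [ x     ]   [-c ]
  [ A    0  ] [ lambda ] = [ b ]

Solving the linear system:
  x*      = (-1.165, 1.2428, -0.9805)
  lambda* = (-2.0251, 4.629)
  f(x*)   = 16.865

x* = (-1.165, 1.2428, -0.9805), lambda* = (-2.0251, 4.629)


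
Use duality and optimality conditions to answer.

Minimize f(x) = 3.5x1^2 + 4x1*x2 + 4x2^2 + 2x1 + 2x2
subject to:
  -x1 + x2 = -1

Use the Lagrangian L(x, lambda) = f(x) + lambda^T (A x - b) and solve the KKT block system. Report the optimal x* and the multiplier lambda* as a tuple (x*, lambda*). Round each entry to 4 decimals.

Form the Lagrangian:
  L(x, lambda) = (1/2) x^T Q x + c^T x + lambda^T (A x - b)
Stationarity (grad_x L = 0): Q x + c + A^T lambda = 0.
Primal feasibility: A x = b.

This gives the KKT block system:
  [ Q   A^T ] [ x     ]   [-c ]
  [ A    0  ] [ lambda ] = [ b ]

Solving the linear system:
  x*      = (0.3478, -0.6522)
  lambda* = (1.8261)
  f(x*)   = 0.6087

x* = (0.3478, -0.6522), lambda* = (1.8261)


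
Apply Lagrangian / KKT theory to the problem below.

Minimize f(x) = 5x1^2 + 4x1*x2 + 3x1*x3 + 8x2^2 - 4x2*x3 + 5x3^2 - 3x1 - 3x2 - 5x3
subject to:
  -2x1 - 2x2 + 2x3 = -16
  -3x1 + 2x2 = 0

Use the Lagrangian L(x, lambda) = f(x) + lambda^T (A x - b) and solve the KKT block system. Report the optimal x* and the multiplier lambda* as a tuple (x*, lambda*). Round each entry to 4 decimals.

Form the Lagrangian:
  L(x, lambda) = (1/2) x^T Q x + c^T x + lambda^T (A x - b)
Stationarity (grad_x L = 0): Q x + c + A^T lambda = 0.
Primal feasibility: A x = b.

This gives the KKT block system:
  [ Q   A^T ] [ x     ]   [-c ]
  [ A    0  ] [ lambda ] = [ b ]

Solving the linear system:
  x*      = (1.8578, 2.7867, -3.3555)
  lambda* = (22.064, -9.1564)
  f(x*)   = 177.9336

x* = (1.8578, 2.7867, -3.3555), lambda* = (22.064, -9.1564)


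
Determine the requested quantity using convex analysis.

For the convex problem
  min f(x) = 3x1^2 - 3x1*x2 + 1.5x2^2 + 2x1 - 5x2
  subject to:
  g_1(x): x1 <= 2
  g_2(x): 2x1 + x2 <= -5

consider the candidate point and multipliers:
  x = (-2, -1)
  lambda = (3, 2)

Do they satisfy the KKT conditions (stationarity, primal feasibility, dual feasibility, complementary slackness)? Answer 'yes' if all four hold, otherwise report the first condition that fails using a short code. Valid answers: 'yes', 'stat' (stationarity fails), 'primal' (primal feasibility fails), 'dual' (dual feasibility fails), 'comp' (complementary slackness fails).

Gradient of f: grad f(x) = Q x + c = (-7, -2)
Constraint values g_i(x) = a_i^T x - b_i:
  g_1((-2, -1)) = -4
  g_2((-2, -1)) = 0
Stationarity residual: grad f(x) + sum_i lambda_i a_i = (0, 0)
  -> stationarity OK
Primal feasibility (all g_i <= 0): OK
Dual feasibility (all lambda_i >= 0): OK
Complementary slackness (lambda_i * g_i(x) = 0 for all i): FAILS

Verdict: the first failing condition is complementary_slackness -> comp.

comp


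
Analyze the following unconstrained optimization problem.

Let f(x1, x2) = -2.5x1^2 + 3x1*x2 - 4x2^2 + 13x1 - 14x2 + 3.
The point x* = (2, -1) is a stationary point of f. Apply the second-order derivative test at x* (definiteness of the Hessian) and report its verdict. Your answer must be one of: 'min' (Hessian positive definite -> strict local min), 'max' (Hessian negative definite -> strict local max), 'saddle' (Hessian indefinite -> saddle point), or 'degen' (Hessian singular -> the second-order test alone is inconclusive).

Compute the Hessian H = grad^2 f:
  H = [[-5, 3], [3, -8]]
Verify stationarity: grad f(x*) = H x* + g = (0, 0).
Eigenvalues of H: -9.8541, -3.1459.
Both eigenvalues < 0, so H is negative definite -> x* is a strict local max.

max


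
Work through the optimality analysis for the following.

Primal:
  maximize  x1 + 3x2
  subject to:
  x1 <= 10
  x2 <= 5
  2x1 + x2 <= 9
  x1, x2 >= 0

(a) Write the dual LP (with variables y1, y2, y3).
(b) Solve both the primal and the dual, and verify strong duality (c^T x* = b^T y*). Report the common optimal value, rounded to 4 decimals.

The standard primal-dual pair for 'max c^T x s.t. A x <= b, x >= 0' is:
  Dual:  min b^T y  s.t.  A^T y >= c,  y >= 0.

So the dual LP is:
  minimize  10y1 + 5y2 + 9y3
  subject to:
    y1 + 2y3 >= 1
    y2 + y3 >= 3
    y1, y2, y3 >= 0

Solving the primal: x* = (2, 5).
  primal value c^T x* = 17.
Solving the dual: y* = (0, 2.5, 0.5).
  dual value b^T y* = 17.
Strong duality: c^T x* = b^T y*. Confirmed.

17


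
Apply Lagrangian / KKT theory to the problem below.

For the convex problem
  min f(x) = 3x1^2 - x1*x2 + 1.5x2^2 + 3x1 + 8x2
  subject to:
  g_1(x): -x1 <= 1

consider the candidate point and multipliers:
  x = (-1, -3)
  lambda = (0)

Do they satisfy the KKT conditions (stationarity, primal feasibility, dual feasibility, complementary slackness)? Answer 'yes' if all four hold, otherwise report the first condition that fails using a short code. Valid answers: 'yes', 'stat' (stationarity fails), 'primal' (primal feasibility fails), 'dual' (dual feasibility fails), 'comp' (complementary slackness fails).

Gradient of f: grad f(x) = Q x + c = (0, 0)
Constraint values g_i(x) = a_i^T x - b_i:
  g_1((-1, -3)) = 0
Stationarity residual: grad f(x) + sum_i lambda_i a_i = (0, 0)
  -> stationarity OK
Primal feasibility (all g_i <= 0): OK
Dual feasibility (all lambda_i >= 0): OK
Complementary slackness (lambda_i * g_i(x) = 0 for all i): OK

Verdict: yes, KKT holds.

yes


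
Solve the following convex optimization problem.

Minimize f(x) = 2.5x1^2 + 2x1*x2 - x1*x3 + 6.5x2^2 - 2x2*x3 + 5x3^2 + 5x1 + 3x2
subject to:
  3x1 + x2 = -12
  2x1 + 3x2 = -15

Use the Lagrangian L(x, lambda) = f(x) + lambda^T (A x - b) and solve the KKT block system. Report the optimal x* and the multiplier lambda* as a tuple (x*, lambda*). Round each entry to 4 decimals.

Form the Lagrangian:
  L(x, lambda) = (1/2) x^T Q x + c^T x + lambda^T (A x - b)
Stationarity (grad_x L = 0): Q x + c + A^T lambda = 0.
Primal feasibility: A x = b.

This gives the KKT block system:
  [ Q   A^T ] [ x     ]   [-c ]
  [ A    0  ] [ lambda ] = [ b ]

Solving the linear system:
  x*      = (-3, -3, -0.9)
  lambda* = (-5.0143, 15.0714)
  f(x*)   = 70.95

x* = (-3, -3, -0.9), lambda* = (-5.0143, 15.0714)


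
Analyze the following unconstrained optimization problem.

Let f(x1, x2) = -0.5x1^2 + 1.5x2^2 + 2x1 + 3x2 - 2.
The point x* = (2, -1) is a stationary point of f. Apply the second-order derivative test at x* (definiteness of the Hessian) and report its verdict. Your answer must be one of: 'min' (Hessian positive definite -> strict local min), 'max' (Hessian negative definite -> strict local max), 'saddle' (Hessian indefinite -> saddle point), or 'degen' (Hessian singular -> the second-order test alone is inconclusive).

Compute the Hessian H = grad^2 f:
  H = [[-1, 0], [0, 3]]
Verify stationarity: grad f(x*) = H x* + g = (0, 0).
Eigenvalues of H: -1, 3.
Eigenvalues have mixed signs, so H is indefinite -> x* is a saddle point.

saddle


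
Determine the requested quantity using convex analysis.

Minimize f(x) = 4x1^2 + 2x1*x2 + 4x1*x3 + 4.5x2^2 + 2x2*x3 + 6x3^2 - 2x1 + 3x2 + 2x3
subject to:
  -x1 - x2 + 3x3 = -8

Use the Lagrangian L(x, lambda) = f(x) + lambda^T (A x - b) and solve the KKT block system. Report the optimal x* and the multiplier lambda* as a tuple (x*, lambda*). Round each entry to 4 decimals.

Form the Lagrangian:
  L(x, lambda) = (1/2) x^T Q x + c^T x + lambda^T (A x - b)
Stationarity (grad_x L = 0): Q x + c + A^T lambda = 0.
Primal feasibility: A x = b.

This gives the KKT block system:
  [ Q   A^T ] [ x     ]   [-c ]
  [ A    0  ] [ lambda ] = [ b ]

Solving the linear system:
  x*      = (1.7809, 0.243, -1.992)
  lambda* = (4.7649)
  f(x*)   = 15.6514

x* = (1.7809, 0.243, -1.992), lambda* = (4.7649)


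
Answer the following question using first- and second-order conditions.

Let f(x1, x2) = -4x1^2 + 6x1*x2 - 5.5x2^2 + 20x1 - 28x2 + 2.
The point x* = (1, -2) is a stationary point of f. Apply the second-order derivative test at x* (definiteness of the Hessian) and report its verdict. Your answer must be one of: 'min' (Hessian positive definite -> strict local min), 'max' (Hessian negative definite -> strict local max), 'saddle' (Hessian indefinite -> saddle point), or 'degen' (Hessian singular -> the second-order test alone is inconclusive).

Compute the Hessian H = grad^2 f:
  H = [[-8, 6], [6, -11]]
Verify stationarity: grad f(x*) = H x* + g = (0, 0).
Eigenvalues of H: -15.6847, -3.3153.
Both eigenvalues < 0, so H is negative definite -> x* is a strict local max.

max


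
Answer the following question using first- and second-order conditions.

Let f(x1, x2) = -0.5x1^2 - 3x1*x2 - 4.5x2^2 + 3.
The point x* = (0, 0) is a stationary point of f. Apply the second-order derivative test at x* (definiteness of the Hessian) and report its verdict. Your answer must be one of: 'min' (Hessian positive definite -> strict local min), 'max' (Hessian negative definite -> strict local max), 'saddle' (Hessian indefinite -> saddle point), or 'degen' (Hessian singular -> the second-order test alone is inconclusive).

Compute the Hessian H = grad^2 f:
  H = [[-1, -3], [-3, -9]]
Verify stationarity: grad f(x*) = H x* + g = (0, 0).
Eigenvalues of H: -10, 0.
H has a zero eigenvalue (singular; negative semidefinite but not definite), so H is neither positive definite, negative definite, nor indefinite. The second-order test alone is inconclusive -> degen.
(Indeed, f is constant along the null direction of H through x*, so x* is not a strict local extremum.)

degen


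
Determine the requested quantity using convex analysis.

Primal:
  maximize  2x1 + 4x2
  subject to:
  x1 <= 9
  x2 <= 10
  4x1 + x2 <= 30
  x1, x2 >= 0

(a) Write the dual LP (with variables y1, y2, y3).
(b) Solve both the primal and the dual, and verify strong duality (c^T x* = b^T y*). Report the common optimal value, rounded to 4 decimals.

The standard primal-dual pair for 'max c^T x s.t. A x <= b, x >= 0' is:
  Dual:  min b^T y  s.t.  A^T y >= c,  y >= 0.

So the dual LP is:
  minimize  9y1 + 10y2 + 30y3
  subject to:
    y1 + 4y3 >= 2
    y2 + y3 >= 4
    y1, y2, y3 >= 0

Solving the primal: x* = (5, 10).
  primal value c^T x* = 50.
Solving the dual: y* = (0, 3.5, 0.5).
  dual value b^T y* = 50.
Strong duality: c^T x* = b^T y*. Confirmed.

50


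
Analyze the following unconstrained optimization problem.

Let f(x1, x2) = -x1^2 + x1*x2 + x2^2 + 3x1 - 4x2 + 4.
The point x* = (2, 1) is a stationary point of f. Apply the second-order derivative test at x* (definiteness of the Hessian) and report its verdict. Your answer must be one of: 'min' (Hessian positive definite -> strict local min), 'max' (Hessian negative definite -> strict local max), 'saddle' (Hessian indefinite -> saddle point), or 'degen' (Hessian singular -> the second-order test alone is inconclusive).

Compute the Hessian H = grad^2 f:
  H = [[-2, 1], [1, 2]]
Verify stationarity: grad f(x*) = H x* + g = (0, 0).
Eigenvalues of H: -2.2361, 2.2361.
Eigenvalues have mixed signs, so H is indefinite -> x* is a saddle point.

saddle


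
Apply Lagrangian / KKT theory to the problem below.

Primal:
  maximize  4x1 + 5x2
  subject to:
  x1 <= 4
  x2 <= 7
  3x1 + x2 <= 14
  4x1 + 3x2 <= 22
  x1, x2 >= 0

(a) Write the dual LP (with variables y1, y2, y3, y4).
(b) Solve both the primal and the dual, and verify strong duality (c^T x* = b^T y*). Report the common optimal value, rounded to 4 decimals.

The standard primal-dual pair for 'max c^T x s.t. A x <= b, x >= 0' is:
  Dual:  min b^T y  s.t.  A^T y >= c,  y >= 0.

So the dual LP is:
  minimize  4y1 + 7y2 + 14y3 + 22y4
  subject to:
    y1 + 3y3 + 4y4 >= 4
    y2 + y3 + 3y4 >= 5
    y1, y2, y3, y4 >= 0

Solving the primal: x* = (0.25, 7).
  primal value c^T x* = 36.
Solving the dual: y* = (0, 2, 0, 1).
  dual value b^T y* = 36.
Strong duality: c^T x* = b^T y*. Confirmed.

36


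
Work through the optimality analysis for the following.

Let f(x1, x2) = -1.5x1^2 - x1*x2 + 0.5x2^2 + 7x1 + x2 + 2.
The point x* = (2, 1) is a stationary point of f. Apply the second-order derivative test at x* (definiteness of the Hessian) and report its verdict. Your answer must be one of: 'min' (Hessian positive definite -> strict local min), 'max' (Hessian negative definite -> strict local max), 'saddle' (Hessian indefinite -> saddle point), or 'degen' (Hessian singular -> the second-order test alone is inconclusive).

Compute the Hessian H = grad^2 f:
  H = [[-3, -1], [-1, 1]]
Verify stationarity: grad f(x*) = H x* + g = (0, 0).
Eigenvalues of H: -3.2361, 1.2361.
Eigenvalues have mixed signs, so H is indefinite -> x* is a saddle point.

saddle


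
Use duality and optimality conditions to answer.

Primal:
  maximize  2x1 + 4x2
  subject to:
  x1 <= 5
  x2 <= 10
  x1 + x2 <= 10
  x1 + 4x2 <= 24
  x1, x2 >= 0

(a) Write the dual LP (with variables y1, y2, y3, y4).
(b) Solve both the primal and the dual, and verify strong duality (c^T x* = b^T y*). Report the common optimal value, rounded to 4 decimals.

The standard primal-dual pair for 'max c^T x s.t. A x <= b, x >= 0' is:
  Dual:  min b^T y  s.t.  A^T y >= c,  y >= 0.

So the dual LP is:
  minimize  5y1 + 10y2 + 10y3 + 24y4
  subject to:
    y1 + y3 + y4 >= 2
    y2 + y3 + 4y4 >= 4
    y1, y2, y3, y4 >= 0

Solving the primal: x* = (5, 4.75).
  primal value c^T x* = 29.
Solving the dual: y* = (1, 0, 0, 1).
  dual value b^T y* = 29.
Strong duality: c^T x* = b^T y*. Confirmed.

29


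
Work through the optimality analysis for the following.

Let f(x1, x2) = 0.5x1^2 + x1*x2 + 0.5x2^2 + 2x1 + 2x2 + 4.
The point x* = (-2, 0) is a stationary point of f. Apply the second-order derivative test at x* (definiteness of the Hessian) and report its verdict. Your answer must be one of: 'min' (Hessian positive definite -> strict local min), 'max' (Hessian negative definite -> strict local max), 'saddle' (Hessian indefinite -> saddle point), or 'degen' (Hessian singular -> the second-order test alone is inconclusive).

Compute the Hessian H = grad^2 f:
  H = [[1, 1], [1, 1]]
Verify stationarity: grad f(x*) = H x* + g = (0, 0).
Eigenvalues of H: 0, 2.
H has a zero eigenvalue (singular; positive semidefinite but not definite), so H is neither positive definite, negative definite, nor indefinite. The second-order test alone is inconclusive -> degen.
(Indeed, f is constant along the null direction of H through x*, so x* is not a strict local extremum.)

degen


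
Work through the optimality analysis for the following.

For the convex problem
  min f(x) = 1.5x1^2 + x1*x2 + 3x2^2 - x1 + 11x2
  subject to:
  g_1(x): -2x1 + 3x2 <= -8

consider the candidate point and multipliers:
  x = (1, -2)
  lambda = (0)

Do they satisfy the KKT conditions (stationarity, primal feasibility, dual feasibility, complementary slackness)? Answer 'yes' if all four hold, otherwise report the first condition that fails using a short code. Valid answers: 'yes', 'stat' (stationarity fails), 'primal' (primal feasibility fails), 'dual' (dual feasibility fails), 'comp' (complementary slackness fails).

Gradient of f: grad f(x) = Q x + c = (0, 0)
Constraint values g_i(x) = a_i^T x - b_i:
  g_1((1, -2)) = 0
Stationarity residual: grad f(x) + sum_i lambda_i a_i = (0, 0)
  -> stationarity OK
Primal feasibility (all g_i <= 0): OK
Dual feasibility (all lambda_i >= 0): OK
Complementary slackness (lambda_i * g_i(x) = 0 for all i): OK

Verdict: yes, KKT holds.

yes


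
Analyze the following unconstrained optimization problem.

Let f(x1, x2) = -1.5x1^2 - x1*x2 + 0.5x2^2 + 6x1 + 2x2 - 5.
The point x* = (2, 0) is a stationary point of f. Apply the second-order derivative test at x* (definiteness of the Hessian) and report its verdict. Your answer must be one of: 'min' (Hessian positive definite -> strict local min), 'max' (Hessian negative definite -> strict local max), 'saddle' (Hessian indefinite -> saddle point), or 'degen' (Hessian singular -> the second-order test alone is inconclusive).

Compute the Hessian H = grad^2 f:
  H = [[-3, -1], [-1, 1]]
Verify stationarity: grad f(x*) = H x* + g = (0, 0).
Eigenvalues of H: -3.2361, 1.2361.
Eigenvalues have mixed signs, so H is indefinite -> x* is a saddle point.

saddle


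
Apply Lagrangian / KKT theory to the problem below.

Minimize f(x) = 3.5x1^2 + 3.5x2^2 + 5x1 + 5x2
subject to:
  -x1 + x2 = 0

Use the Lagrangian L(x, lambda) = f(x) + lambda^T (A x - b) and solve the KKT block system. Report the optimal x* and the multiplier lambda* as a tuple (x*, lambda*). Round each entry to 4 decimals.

Form the Lagrangian:
  L(x, lambda) = (1/2) x^T Q x + c^T x + lambda^T (A x - b)
Stationarity (grad_x L = 0): Q x + c + A^T lambda = 0.
Primal feasibility: A x = b.

This gives the KKT block system:
  [ Q   A^T ] [ x     ]   [-c ]
  [ A    0  ] [ lambda ] = [ b ]

Solving the linear system:
  x*      = (-0.7143, -0.7143)
  lambda* = (0)
  f(x*)   = -3.5714

x* = (-0.7143, -0.7143), lambda* = (0)


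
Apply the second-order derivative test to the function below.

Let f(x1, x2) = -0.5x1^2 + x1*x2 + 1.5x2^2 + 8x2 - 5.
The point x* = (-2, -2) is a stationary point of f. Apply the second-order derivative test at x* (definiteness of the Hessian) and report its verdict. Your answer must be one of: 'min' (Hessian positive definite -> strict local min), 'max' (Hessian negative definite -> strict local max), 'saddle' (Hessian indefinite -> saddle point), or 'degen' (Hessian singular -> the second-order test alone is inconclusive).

Compute the Hessian H = grad^2 f:
  H = [[-1, 1], [1, 3]]
Verify stationarity: grad f(x*) = H x* + g = (0, 0).
Eigenvalues of H: -1.2361, 3.2361.
Eigenvalues have mixed signs, so H is indefinite -> x* is a saddle point.

saddle


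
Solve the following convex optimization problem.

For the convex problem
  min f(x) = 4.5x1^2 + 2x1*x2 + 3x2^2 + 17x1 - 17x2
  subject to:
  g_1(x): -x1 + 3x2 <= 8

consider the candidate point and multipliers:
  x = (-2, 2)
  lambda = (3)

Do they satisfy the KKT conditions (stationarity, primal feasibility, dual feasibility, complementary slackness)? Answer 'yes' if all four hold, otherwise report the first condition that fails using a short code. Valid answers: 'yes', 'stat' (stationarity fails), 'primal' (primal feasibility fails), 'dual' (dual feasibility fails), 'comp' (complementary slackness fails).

Gradient of f: grad f(x) = Q x + c = (3, -9)
Constraint values g_i(x) = a_i^T x - b_i:
  g_1((-2, 2)) = 0
Stationarity residual: grad f(x) + sum_i lambda_i a_i = (0, 0)
  -> stationarity OK
Primal feasibility (all g_i <= 0): OK
Dual feasibility (all lambda_i >= 0): OK
Complementary slackness (lambda_i * g_i(x) = 0 for all i): OK

Verdict: yes, KKT holds.

yes


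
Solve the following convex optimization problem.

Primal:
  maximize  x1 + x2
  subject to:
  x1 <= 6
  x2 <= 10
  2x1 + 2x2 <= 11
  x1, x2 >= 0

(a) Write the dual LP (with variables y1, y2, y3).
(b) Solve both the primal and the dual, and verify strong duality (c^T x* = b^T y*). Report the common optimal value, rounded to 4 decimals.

The standard primal-dual pair for 'max c^T x s.t. A x <= b, x >= 0' is:
  Dual:  min b^T y  s.t.  A^T y >= c,  y >= 0.

So the dual LP is:
  minimize  6y1 + 10y2 + 11y3
  subject to:
    y1 + 2y3 >= 1
    y2 + 2y3 >= 1
    y1, y2, y3 >= 0

Solving the primal: x* = (5.5, 0).
  primal value c^T x* = 5.5.
Solving the dual: y* = (0, 0, 0.5).
  dual value b^T y* = 5.5.
Strong duality: c^T x* = b^T y*. Confirmed.

5.5


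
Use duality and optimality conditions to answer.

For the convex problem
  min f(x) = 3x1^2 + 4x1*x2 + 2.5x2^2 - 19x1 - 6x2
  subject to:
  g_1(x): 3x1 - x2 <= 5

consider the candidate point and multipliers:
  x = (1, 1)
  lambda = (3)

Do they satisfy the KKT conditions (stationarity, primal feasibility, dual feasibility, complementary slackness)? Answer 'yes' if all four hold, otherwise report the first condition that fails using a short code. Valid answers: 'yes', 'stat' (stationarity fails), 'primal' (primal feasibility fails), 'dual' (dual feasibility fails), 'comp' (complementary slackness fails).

Gradient of f: grad f(x) = Q x + c = (-9, 3)
Constraint values g_i(x) = a_i^T x - b_i:
  g_1((1, 1)) = -3
Stationarity residual: grad f(x) + sum_i lambda_i a_i = (0, 0)
  -> stationarity OK
Primal feasibility (all g_i <= 0): OK
Dual feasibility (all lambda_i >= 0): OK
Complementary slackness (lambda_i * g_i(x) = 0 for all i): FAILS

Verdict: the first failing condition is complementary_slackness -> comp.

comp


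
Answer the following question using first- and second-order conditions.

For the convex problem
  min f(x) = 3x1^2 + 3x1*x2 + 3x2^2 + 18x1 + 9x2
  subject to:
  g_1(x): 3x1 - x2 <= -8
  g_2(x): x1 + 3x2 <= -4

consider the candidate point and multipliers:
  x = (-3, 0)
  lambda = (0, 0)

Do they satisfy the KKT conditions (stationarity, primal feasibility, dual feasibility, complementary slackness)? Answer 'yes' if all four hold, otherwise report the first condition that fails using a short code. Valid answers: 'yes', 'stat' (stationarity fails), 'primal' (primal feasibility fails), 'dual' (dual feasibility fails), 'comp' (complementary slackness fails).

Gradient of f: grad f(x) = Q x + c = (0, 0)
Constraint values g_i(x) = a_i^T x - b_i:
  g_1((-3, 0)) = -1
  g_2((-3, 0)) = 1
Stationarity residual: grad f(x) + sum_i lambda_i a_i = (0, 0)
  -> stationarity OK
Primal feasibility (all g_i <= 0): FAILS
Dual feasibility (all lambda_i >= 0): OK
Complementary slackness (lambda_i * g_i(x) = 0 for all i): OK

Verdict: the first failing condition is primal_feasibility -> primal.

primal


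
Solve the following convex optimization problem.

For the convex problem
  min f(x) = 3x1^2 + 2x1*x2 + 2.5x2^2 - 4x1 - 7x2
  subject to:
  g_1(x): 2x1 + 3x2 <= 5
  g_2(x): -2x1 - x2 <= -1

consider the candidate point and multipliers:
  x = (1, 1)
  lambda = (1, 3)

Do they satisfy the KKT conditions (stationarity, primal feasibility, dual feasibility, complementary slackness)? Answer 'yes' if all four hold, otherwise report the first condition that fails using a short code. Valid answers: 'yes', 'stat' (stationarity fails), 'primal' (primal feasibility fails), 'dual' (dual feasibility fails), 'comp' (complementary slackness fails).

Gradient of f: grad f(x) = Q x + c = (4, 0)
Constraint values g_i(x) = a_i^T x - b_i:
  g_1((1, 1)) = 0
  g_2((1, 1)) = -2
Stationarity residual: grad f(x) + sum_i lambda_i a_i = (0, 0)
  -> stationarity OK
Primal feasibility (all g_i <= 0): OK
Dual feasibility (all lambda_i >= 0): OK
Complementary slackness (lambda_i * g_i(x) = 0 for all i): FAILS

Verdict: the first failing condition is complementary_slackness -> comp.

comp


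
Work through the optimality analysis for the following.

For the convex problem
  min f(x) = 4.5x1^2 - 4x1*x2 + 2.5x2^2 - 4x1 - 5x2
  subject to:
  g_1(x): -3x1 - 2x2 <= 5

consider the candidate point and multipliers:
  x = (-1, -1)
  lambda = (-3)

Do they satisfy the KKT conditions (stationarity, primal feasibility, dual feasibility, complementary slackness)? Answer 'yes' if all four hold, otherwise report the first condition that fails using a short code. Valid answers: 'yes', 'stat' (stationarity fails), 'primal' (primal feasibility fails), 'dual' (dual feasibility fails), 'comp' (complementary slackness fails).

Gradient of f: grad f(x) = Q x + c = (-9, -6)
Constraint values g_i(x) = a_i^T x - b_i:
  g_1((-1, -1)) = 0
Stationarity residual: grad f(x) + sum_i lambda_i a_i = (0, 0)
  -> stationarity OK
Primal feasibility (all g_i <= 0): OK
Dual feasibility (all lambda_i >= 0): FAILS
Complementary slackness (lambda_i * g_i(x) = 0 for all i): OK

Verdict: the first failing condition is dual_feasibility -> dual.

dual


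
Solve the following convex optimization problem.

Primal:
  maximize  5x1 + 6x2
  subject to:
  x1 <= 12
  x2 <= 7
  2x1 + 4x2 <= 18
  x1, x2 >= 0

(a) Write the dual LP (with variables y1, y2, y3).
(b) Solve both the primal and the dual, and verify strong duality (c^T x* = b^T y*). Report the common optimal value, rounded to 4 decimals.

The standard primal-dual pair for 'max c^T x s.t. A x <= b, x >= 0' is:
  Dual:  min b^T y  s.t.  A^T y >= c,  y >= 0.

So the dual LP is:
  minimize  12y1 + 7y2 + 18y3
  subject to:
    y1 + 2y3 >= 5
    y2 + 4y3 >= 6
    y1, y2, y3 >= 0

Solving the primal: x* = (9, 0).
  primal value c^T x* = 45.
Solving the dual: y* = (0, 0, 2.5).
  dual value b^T y* = 45.
Strong duality: c^T x* = b^T y*. Confirmed.

45


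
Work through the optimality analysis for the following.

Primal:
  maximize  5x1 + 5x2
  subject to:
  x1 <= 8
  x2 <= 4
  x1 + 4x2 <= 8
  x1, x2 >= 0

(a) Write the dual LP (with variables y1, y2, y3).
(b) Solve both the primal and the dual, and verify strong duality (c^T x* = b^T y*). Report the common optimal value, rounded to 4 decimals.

The standard primal-dual pair for 'max c^T x s.t. A x <= b, x >= 0' is:
  Dual:  min b^T y  s.t.  A^T y >= c,  y >= 0.

So the dual LP is:
  minimize  8y1 + 4y2 + 8y3
  subject to:
    y1 + y3 >= 5
    y2 + 4y3 >= 5
    y1, y2, y3 >= 0

Solving the primal: x* = (8, 0).
  primal value c^T x* = 40.
Solving the dual: y* = (3.75, 0, 1.25).
  dual value b^T y* = 40.
Strong duality: c^T x* = b^T y*. Confirmed.

40


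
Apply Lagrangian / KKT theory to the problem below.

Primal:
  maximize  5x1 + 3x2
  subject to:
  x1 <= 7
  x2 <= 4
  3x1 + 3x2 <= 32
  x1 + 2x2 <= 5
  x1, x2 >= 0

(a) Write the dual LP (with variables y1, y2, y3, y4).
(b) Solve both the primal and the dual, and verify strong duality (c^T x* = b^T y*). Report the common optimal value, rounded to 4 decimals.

The standard primal-dual pair for 'max c^T x s.t. A x <= b, x >= 0' is:
  Dual:  min b^T y  s.t.  A^T y >= c,  y >= 0.

So the dual LP is:
  minimize  7y1 + 4y2 + 32y3 + 5y4
  subject to:
    y1 + 3y3 + y4 >= 5
    y2 + 3y3 + 2y4 >= 3
    y1, y2, y3, y4 >= 0

Solving the primal: x* = (5, 0).
  primal value c^T x* = 25.
Solving the dual: y* = (0, 0, 0, 5).
  dual value b^T y* = 25.
Strong duality: c^T x* = b^T y*. Confirmed.

25
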